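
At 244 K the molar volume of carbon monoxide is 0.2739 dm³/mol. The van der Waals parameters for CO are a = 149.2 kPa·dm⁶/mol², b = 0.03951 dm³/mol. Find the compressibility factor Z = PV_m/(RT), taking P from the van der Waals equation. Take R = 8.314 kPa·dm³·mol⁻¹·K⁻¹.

P = RT/(V_m − b) − a/V_m² = (8.314)(244)/(0.2739 − 0.03951) − 149.2/(0.2739)²
  = 2028.6/0.23439 − 1988.8 = 8654.8 − 1988.8 = 6666.0 kPa
Z = PV_m/(RT) = (6666.0)(0.2739)/((8.314)(244)) = 1825.8/2028.6 = 0.9000

Z ≈ 0.9000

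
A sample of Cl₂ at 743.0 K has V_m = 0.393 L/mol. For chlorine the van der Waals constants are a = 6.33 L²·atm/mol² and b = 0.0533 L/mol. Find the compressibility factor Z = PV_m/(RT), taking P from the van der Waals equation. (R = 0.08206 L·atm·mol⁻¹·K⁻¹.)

Z ≈ 0.8927

P = RT/(V_m − b) − a/V_m² = (0.08206)(743.0)/(0.393 − 0.0533) − 6.33/(0.393)²
  = 60.971/0.33970 − 40.984 = 179.48 − 40.984 = 138.50 atm
Z = PV_m/(RT) = (138.50)(0.393)/((0.08206)(743.0)) = 54.431/60.971 = 0.8927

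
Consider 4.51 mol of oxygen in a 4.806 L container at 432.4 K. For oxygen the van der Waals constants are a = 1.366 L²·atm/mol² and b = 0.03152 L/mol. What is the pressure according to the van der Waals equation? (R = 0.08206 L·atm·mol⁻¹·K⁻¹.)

P ≈ 33.11 atm

P = nRT/(V − nb) − a n²/V²
nRT/(V − nb) = (4.51)(0.08206)(432.4)/(4.806 − 4.51×0.03152) = 160.03/4.6638 = 34.313 atm
a n²/V² = (1.366)(4.51)²/(4.806)² = 1.2029 atm
P = 34.313 − 1.2029 = 33.11 atm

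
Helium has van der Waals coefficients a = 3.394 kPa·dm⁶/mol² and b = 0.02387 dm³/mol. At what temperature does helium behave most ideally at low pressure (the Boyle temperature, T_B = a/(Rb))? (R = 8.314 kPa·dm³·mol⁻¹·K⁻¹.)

For a van der Waals gas the second virial coefficient B₂ = b − a/(RT) vanishes at T_B = a/(Rb).
T_B = 3.394/(8.314×0.02387) = 3.394/0.19846 = 17.10 K

T_B ≈ 17.10 K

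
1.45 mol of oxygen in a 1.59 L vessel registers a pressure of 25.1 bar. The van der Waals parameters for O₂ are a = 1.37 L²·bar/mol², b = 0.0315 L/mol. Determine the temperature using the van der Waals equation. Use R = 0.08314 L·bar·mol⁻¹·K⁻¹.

T = (P + a n²/V²)(V − nb)/(nR)
P + a n²/V² = 25.1 + (1.37)(1.45)²/(1.59)² = 26.239 bar
V − nb = 1.59 − (1.45)(0.0315) = 1.5443 L
T = (26.239)(1.5443)/((1.45)(0.08314)) = 336.1 K

T ≈ 336.1 K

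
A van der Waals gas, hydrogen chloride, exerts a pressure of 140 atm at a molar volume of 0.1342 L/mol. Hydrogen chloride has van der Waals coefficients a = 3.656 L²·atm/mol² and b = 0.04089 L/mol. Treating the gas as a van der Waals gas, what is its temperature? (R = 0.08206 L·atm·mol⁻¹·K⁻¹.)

T = (P + a/V_m²)(V_m − b)/R
P + a/V_m² = 140 + 3.656/(0.1342)² = 343.00 atm
V_m − b = 0.1342 − 0.04089 = 0.093310 L/mol
T = (343.00)(0.093310)/0.08206 = 390.0 K

T ≈ 390.0 K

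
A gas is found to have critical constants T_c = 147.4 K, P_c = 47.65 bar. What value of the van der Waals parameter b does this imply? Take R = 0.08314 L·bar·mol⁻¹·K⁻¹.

From T_c = 8a/(27Rb) and P_c = a/(27b²): b = R T_c/(8 P_c).
b = (0.08314)(147.4)/(8×47.65) = 12.255/381.20 = 0.03215 L/mol

b ≈ 0.03215 L/mol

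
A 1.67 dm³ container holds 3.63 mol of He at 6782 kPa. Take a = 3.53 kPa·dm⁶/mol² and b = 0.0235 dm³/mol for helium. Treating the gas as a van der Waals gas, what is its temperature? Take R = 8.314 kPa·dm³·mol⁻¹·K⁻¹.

T = (P + a n²/V²)(V − nb)/(nR)
P + a n²/V² = 6782 + (3.53)(3.63)²/(1.67)² = 6798.7 kPa
V − nb = 1.67 − (3.63)(0.0235) = 1.5847 dm³
T = (6798.7)(1.5847)/((3.63)(8.314)) = 357.0 K

T ≈ 357.0 K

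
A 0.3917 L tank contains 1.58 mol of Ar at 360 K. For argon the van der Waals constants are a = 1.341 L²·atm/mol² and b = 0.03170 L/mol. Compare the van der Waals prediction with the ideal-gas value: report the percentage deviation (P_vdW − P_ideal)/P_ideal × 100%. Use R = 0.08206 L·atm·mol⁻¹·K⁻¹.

-3.65 %

Ideal: P_ideal = nRT/V = (1.58)(0.08206)(360)/0.3917 = 119.162 atm
vdW: P = nRT/(V − nb) − a n²/V² = 46.6757/0.341614 − 3.34767/0.153429 = 136.633 − 21.8190 = 114.814 atm
% deviation = (114.814 − 119.162)/119.162 × 100% = -3.65%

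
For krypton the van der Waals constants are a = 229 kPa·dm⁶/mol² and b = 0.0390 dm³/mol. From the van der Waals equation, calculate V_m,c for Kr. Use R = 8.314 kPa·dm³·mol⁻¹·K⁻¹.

For a van der Waals gas, V_m,c = 3b.
V_m,c = 3×0.0390 = 0.1170 dm³/mol

V_m,c ≈ 0.1170 dm³/mol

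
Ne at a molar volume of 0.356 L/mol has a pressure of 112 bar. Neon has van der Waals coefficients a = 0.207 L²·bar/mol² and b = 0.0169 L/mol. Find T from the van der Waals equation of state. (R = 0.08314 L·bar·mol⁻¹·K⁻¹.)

T ≈ 463.5 K

T = (P + a/V_m²)(V_m − b)/R
P + a/V_m² = 112 + 0.207/(0.356)² = 113.63 bar
V_m − b = 0.356 − 0.0169 = 0.33910 L/mol
T = (113.63)(0.33910)/0.08314 = 463.5 K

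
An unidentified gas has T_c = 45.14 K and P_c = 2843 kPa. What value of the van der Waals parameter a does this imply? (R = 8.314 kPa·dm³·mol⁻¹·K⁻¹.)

From T_c = 8a/(27Rb) and P_c = a/(27b²): a = 27 R² T_c²/(64 P_c).
a = 27×(8.314)²×(45.14)²/(64×2843) = 3802830/181952 = 20.90 kPa·dm⁶/mol²

a ≈ 20.90 kPa·dm⁶/mol²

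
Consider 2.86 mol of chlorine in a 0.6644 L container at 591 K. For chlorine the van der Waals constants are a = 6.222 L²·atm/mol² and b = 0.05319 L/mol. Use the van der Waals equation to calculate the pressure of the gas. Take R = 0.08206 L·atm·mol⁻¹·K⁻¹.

P ≈ 155.5 atm

P = nRT/(V − nb) − a n²/V²
nRT/(V − nb) = (2.86)(0.08206)(591)/(0.6644 − 2.86×0.05319) = 138.70/0.51228 = 270.75 atm
a n²/V² = (6.222)(2.86)²/(0.6644)² = 115.29 atm
P = 270.75 − 115.29 = 155.5 atm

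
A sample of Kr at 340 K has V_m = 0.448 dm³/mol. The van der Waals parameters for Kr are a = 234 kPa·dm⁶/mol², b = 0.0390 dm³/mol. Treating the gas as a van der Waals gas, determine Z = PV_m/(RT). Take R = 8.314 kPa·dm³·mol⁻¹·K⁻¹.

Z ≈ 0.9106

P = RT/(V_m − b) − a/V_m² = (8.314)(340)/(0.448 − 0.0390) − 234/(0.448)²
  = 2826.8/0.40900 − 1165.9 = 6911.5 − 1165.9 = 5745.6 kPa
Z = PV_m/(RT) = (5745.6)(0.448)/((8.314)(340)) = 2574.0/2826.8 = 0.9106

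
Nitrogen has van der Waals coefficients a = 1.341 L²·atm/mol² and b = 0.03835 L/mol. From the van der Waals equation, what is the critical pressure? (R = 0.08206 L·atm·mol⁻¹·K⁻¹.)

P_c ≈ 33.77 atm

For a van der Waals gas, P_c = a/(27b²).
P_c = 1.341/(27×(0.03835)²) = 1.341/0.039710 = 33.77 atm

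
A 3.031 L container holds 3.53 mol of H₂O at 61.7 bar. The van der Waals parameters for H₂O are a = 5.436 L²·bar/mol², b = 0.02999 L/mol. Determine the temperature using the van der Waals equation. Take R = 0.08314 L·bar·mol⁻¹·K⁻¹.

T ≈ 688.4 K

T = (P + a n²/V²)(V − nb)/(nR)
P + a n²/V² = 61.7 + (5.436)(3.53)²/(3.031)² = 69.073 bar
V − nb = 3.031 − (3.53)(0.02999) = 2.9251 L
T = (69.073)(2.9251)/((3.53)(0.08314)) = 688.4 K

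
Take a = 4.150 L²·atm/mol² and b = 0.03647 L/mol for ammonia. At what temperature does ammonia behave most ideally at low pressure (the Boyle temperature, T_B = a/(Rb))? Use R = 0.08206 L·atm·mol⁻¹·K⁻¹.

T_B ≈ 1387 K

For a van der Waals gas the second virial coefficient B₂ = b − a/(RT) vanishes at T_B = a/(Rb).
T_B = 4.150/(0.08206×0.03647) = 4.150/0.0029927 = 1387 K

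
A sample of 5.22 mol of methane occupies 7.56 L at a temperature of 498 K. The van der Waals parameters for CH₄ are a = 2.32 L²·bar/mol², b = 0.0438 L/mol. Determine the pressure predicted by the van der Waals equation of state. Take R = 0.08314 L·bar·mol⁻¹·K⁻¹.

P ≈ 28.37 bar

P = nRT/(V − nb) − a n²/V²
nRT/(V − nb) = (5.22)(0.08314)(498)/(7.56 − 5.22×0.0438) = 216.13/7.3314 = 29.480 bar
a n²/V² = (2.32)(5.22)²/(7.56)² = 1.1061 bar
P = 29.480 − 1.1061 = 28.37 bar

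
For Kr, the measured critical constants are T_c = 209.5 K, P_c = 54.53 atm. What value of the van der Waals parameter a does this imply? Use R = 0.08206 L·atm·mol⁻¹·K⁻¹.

From T_c = 8a/(27Rb) and P_c = a/(27b²): a = 27 R² T_c²/(64 P_c).
a = 27×(0.08206)²×(209.5)²/(64×54.53) = 7979.9/3489.9 = 2.287 L²·atm/mol²

a ≈ 2.287 L²·atm/mol²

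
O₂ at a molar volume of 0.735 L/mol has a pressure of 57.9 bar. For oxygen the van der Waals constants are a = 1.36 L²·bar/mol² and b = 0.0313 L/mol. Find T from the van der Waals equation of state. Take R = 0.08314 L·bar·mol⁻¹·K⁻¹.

T = (P + a/V_m²)(V_m − b)/R
P + a/V_m² = 57.9 + 1.36/(0.735)² = 60.417 bar
V_m − b = 0.735 − 0.0313 = 0.70370 L/mol
T = (60.417)(0.70370)/0.08314 = 511.4 K

T ≈ 511.4 K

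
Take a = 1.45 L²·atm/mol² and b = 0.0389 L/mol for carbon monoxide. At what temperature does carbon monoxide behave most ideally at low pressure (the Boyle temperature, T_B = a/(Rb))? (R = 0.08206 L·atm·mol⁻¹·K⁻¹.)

T_B ≈ 454.2 K

For a van der Waals gas the second virial coefficient B₂ = b − a/(RT) vanishes at T_B = a/(Rb).
T_B = 1.45/(0.08206×0.0389) = 1.45/0.0031921 = 454.2 K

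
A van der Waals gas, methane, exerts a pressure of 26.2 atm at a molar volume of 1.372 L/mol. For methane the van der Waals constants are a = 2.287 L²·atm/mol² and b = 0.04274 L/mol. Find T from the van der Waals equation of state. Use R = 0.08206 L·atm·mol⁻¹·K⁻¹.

T ≈ 444.1 K

T = (P + a/V_m²)(V_m − b)/R
P + a/V_m² = 26.2 + 2.287/(1.372)² = 27.415 atm
V_m − b = 1.372 − 0.04274 = 1.3293 L/mol
T = (27.415)(1.3293)/0.08206 = 444.1 K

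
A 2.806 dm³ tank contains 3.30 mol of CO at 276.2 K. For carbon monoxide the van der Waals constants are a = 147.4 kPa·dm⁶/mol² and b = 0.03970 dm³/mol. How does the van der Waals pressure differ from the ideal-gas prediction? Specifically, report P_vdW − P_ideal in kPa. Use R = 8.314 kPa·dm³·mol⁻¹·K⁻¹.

Ideal: P_ideal = nRT/V = (3.30)(8.314)(276.2)/2.806 = 2700.60 kPa
vdW: P = nRT/(V − nb) − a n²/V² = 7577.88/2.67499 − 1605.19/7.87364 = 2832.86 − 203.869 = 2628.99 kPa
ΔP = 2628.99 − 2700.60 = -71.6 kPa

ΔP ≈ -71.6 kPa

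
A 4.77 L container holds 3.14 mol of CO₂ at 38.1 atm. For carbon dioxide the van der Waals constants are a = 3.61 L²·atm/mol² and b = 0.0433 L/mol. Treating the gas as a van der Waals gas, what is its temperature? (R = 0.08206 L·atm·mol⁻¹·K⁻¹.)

T ≈ 713.3 K

T = (P + a n²/V²)(V − nb)/(nR)
P + a n²/V² = 38.1 + (3.61)(3.14)²/(4.77)² = 39.664 atm
V − nb = 4.77 − (3.14)(0.0433) = 4.6340 L
T = (39.664)(4.6340)/((3.14)(0.08206)) = 713.3 K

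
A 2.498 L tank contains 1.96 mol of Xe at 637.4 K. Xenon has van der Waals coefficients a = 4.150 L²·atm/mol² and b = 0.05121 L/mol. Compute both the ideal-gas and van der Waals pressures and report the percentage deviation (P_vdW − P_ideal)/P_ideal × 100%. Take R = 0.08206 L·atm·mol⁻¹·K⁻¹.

Ideal: P_ideal = nRT/V = (1.96)(0.08206)(637.4)/2.498 = 41.0400 atm
vdW: P = nRT/(V − nb) − a n²/V² = 102.518/2.39763 − 15.9426/6.24000 = 42.7581 − 2.55490 = 40.2032 atm
% deviation = (40.2032 − 41.0400)/41.0400 × 100% = -2.04%

-2.04 %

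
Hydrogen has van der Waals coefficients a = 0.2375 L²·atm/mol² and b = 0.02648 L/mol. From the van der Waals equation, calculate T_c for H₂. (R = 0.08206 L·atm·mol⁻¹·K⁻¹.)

For a van der Waals gas, T_c = 8a/(27Rb).
T_c = 8×0.2375/(27×0.08206×0.02648) = 1.9000/0.058670 = 32.38 K

T_c ≈ 32.38 K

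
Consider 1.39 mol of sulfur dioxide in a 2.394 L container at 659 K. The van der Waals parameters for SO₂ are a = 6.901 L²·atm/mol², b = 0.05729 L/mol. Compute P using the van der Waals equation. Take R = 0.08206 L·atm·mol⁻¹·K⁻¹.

P ≈ 30.15 atm

P = nRT/(V − nb) − a n²/V²
nRT/(V − nb) = (1.39)(0.08206)(659)/(2.394 − 1.39×0.05729) = 75.168/2.3144 = 32.478 atm
a n²/V² = (6.901)(1.39)²/(2.394)² = 2.3264 atm
P = 32.478 − 2.3264 = 30.15 atm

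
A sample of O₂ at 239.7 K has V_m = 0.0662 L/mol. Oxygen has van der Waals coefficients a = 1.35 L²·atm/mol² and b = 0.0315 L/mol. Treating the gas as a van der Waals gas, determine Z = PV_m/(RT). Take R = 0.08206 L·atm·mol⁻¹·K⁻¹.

Z ≈ 0.8710

P = RT/(V_m − b) − a/V_m² = (0.08206)(239.7)/(0.0662 − 0.0315) − 1.35/(0.0662)²
  = 19.670/0.034700 − 308.05 = 566.86 − 308.05 = 258.81 atm
Z = PV_m/(RT) = (258.81)(0.0662)/((0.08206)(239.7)) = 17.133/19.670 = 0.8710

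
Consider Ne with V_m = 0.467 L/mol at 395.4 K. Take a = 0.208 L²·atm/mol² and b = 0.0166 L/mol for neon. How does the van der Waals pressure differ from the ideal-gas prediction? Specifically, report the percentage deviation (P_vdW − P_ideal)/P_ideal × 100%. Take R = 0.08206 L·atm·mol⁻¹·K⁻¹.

2.31 %

Ideal: P_ideal = RT/V_m = (0.08206)(395.4)/0.467 = 69.4786 atm
vdW: P = RT/(V_m − b) − a/V_m² = 32.4465/0.450400 − 0.208/0.218089 = 72.0393 − 0.953739 = 71.0856 atm
% deviation = (71.0856 − 69.4786)/69.4786 × 100% = 2.31%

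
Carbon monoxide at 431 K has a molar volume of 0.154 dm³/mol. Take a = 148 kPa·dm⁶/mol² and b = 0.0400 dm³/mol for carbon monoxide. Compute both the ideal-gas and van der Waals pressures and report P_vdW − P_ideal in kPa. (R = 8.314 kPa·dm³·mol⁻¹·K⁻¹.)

ΔP ≈ 1924 kPa

Ideal: P_ideal = RT/V_m = (8.314)(431)/0.154 = 23268.4 kPa
vdW: P = RT/(V_m − b) − a/V_m² = 3583.33/0.114000 − 148/0.0237160 = 31432.7 − 6240.51 = 25192.2 kPa
ΔP = 25192.2 − 23268.4 = 1924 kPa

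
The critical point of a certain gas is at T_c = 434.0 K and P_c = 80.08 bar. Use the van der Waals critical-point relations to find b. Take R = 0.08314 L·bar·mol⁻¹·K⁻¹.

b ≈ 0.05632 L/mol

From T_c = 8a/(27Rb) and P_c = a/(27b²): b = R T_c/(8 P_c).
b = (0.08314)(434.0)/(8×80.08) = 36.083/640.64 = 0.05632 L/mol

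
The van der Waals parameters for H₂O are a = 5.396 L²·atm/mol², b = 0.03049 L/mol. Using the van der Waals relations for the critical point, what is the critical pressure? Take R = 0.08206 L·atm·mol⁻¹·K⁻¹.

For a van der Waals gas, P_c = a/(27b²).
P_c = 5.396/(27×(0.03049)²) = 5.396/0.025100 = 215.0 atm

P_c ≈ 215.0 atm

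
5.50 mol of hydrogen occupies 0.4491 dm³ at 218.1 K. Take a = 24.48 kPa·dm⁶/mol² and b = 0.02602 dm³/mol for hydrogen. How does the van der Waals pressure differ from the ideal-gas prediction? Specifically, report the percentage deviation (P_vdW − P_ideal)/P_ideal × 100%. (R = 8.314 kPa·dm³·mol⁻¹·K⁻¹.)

30.24 %

Ideal: P_ideal = nRT/V = (5.50)(8.314)(218.1)/0.4491 = 22206.8 kPa
vdW: P = nRT/(V − nb) − a n²/V² = 9973.06/0.305990 − 740.520/0.201691 = 32592.8 − 3671.56 = 28921.2 kPa
% deviation = (28921.2 − 22206.8)/22206.8 × 100% = 30.24%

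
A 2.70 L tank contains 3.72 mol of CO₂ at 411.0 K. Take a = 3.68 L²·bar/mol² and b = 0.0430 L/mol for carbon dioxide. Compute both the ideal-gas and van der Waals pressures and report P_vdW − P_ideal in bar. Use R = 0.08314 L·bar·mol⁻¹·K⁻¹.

ΔP ≈ -4.021 bar

Ideal: P_ideal = nRT/V = (3.72)(0.08314)(411.0)/2.70 = 47.0794 bar
vdW: P = nRT/(V − nb) − a n²/V² = 127.114/2.54004 − 50.9253/7.29000 = 50.0441 − 6.98564 = 43.0585 bar
ΔP = 43.0585 − 47.0794 = -4.021 bar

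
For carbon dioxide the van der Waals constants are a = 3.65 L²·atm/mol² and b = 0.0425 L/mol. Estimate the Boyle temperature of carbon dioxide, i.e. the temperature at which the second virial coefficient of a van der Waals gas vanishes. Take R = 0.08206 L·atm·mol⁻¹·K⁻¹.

For a van der Waals gas the second virial coefficient B₂ = b − a/(RT) vanishes at T_B = a/(Rb).
T_B = 3.65/(0.08206×0.0425) = 3.65/0.0034876 = 1047 K

T_B ≈ 1047 K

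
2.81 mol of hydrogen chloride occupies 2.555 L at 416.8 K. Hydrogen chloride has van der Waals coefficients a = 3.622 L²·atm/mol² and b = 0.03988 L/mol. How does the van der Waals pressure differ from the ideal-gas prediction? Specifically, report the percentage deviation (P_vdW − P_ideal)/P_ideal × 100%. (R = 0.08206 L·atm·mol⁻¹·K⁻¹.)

-7.06 %

Ideal: P_ideal = nRT/V = (2.81)(0.08206)(416.8)/2.555 = 37.6162 atm
vdW: P = nRT/(V − nb) − a n²/V² = 96.1093/2.44294 − 28.5997/6.52803 = 39.3417 − 4.38106 = 34.9606 atm
% deviation = (34.9606 − 37.6162)/37.6162 × 100% = -7.06%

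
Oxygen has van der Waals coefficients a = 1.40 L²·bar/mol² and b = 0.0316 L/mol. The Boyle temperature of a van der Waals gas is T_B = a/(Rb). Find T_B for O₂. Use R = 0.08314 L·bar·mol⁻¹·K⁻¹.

For a van der Waals gas the second virial coefficient B₂ = b − a/(RT) vanishes at T_B = a/(Rb).
T_B = 1.40/(0.08314×0.0316) = 1.40/0.0026272 = 532.9 K

T_B ≈ 532.9 K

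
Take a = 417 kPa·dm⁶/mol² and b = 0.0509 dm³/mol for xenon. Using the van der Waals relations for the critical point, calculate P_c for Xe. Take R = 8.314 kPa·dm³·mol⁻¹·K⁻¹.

For a van der Waals gas, P_c = a/(27b²).
P_c = 417/(27×(0.0509)²) = 417/0.069952 = 5961 kPa

P_c ≈ 5961 kPa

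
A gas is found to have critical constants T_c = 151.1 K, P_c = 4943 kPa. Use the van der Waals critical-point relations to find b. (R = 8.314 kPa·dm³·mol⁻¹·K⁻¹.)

b ≈ 0.03177 dm³/mol

From T_c = 8a/(27Rb) and P_c = a/(27b²): b = R T_c/(8 P_c).
b = (8.314)(151.1)/(8×4943) = 1256.2/39544 = 0.03177 dm³/mol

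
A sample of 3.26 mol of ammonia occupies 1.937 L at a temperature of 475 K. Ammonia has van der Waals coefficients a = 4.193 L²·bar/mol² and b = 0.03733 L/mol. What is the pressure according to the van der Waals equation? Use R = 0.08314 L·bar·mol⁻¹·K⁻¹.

P = nRT/(V − nb) − a n²/V²
nRT/(V − nb) = (3.26)(0.08314)(475)/(1.937 − 3.26×0.03733) = 128.74/1.8153 = 70.919 bar
a n²/V² = (4.193)(3.26)²/(1.937)² = 11.877 bar
P = 70.919 − 11.877 = 59.04 bar

P ≈ 59.04 bar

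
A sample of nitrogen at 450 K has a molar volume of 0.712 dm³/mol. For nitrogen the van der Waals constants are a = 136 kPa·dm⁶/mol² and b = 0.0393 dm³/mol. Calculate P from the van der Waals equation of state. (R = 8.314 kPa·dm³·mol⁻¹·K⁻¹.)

P ≈ 5293 kPa

P = RT/(V_m − b) − a/V_m²
RT/(V_m − b) = (8.314)(450)/(0.712 − 0.0393) = 3741.3/0.67270 = 5561.6 kPa
a/V_m² = 136/(0.712)² = 268.27 kPa
P = 5561.6 − 268.27 = 5293 kPa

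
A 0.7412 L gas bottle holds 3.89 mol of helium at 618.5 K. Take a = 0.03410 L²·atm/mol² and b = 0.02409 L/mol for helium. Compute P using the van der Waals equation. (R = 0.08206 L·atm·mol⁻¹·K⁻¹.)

P = nRT/(V − nb) − a n²/V²
nRT/(V − nb) = (3.89)(0.08206)(618.5)/(0.7412 − 3.89×0.02409) = 197.43/0.64749 = 304.92 atm
a n²/V² = (0.03410)(3.89)²/(0.7412)² = 0.93925 atm
P = 304.92 − 0.93925 = 304.0 atm

P ≈ 304.0 atm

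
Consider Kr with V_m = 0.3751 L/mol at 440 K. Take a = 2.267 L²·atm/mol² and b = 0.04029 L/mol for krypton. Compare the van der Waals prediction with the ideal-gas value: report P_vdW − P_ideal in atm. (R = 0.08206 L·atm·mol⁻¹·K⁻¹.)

Ideal: P_ideal = RT/V_m = (0.08206)(440)/0.3751 = 96.2581 atm
vdW: P = RT/(V_m − b) − a/V_m² = 36.1064/0.334810 − 2.267/0.140700 = 107.841 − 16.1123 = 91.729 atm
ΔP = 91.729 − 96.2581 = -4.53 atm

ΔP ≈ -4.53 atm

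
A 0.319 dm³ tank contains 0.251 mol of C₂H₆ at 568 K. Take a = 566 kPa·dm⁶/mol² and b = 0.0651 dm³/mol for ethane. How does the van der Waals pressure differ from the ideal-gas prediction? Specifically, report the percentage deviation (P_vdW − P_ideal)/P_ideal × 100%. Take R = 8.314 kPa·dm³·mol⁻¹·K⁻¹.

-4.03 %

Ideal: P_ideal = nRT/V = (0.251)(8.314)(568)/0.319 = 3715.71 kPa
vdW: P = nRT/(V − nb) − a n²/V² = 1185.31/0.302660 − 35.6586/0.101761 = 3916.31 − 350.415 = 3565.90 kPa
% deviation = (3565.90 − 3715.71)/3715.71 × 100% = -4.03%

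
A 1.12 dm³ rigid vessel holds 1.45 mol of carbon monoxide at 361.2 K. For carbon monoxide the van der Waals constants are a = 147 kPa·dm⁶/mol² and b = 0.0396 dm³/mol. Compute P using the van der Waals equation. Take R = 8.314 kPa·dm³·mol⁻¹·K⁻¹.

P ≈ 3852 kPa

P = nRT/(V − nb) − a n²/V²
nRT/(V − nb) = (1.45)(8.314)(361.2)/(1.12 − 1.45×0.0396) = 4354.4/1.0626 = 4097.9 kPa
a n²/V² = (147)(1.45)²/(1.12)² = 246.39 kPa
P = 4097.9 − 246.39 = 3852 kPa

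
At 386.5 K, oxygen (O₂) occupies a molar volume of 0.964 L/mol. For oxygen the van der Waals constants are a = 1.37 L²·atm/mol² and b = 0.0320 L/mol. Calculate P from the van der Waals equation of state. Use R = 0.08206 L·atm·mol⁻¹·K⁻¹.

P ≈ 32.56 atm

P = RT/(V_m − b) − a/V_m²
RT/(V_m − b) = (0.08206)(386.5)/(0.964 − 0.0320) = 31.716/0.93200 = 34.030 atm
a/V_m² = 1.37/(0.964)² = 1.4742 atm
P = 34.030 − 1.4742 = 32.56 atm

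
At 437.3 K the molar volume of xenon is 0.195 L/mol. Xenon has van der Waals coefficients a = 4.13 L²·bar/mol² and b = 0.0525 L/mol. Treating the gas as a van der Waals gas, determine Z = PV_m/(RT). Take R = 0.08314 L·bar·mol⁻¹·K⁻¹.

Z ≈ 0.7859

P = RT/(V_m − b) − a/V_m² = (0.08314)(437.3)/(0.195 − 0.0525) − 4.13/(0.195)²
  = 36.357/0.14250 − 108.61 = 255.14 − 108.61 = 146.53 bar
Z = PV_m/(RT) = (146.53)(0.195)/((0.08314)(437.3)) = 28.573/36.357 = 0.7859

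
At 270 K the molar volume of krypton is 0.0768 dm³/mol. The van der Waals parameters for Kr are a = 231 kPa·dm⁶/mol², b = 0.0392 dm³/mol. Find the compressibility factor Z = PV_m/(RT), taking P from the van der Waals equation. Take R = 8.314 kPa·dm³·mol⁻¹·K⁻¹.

Z ≈ 0.7026

P = RT/(V_m − b) − a/V_m² = (8.314)(270)/(0.0768 − 0.0392) − 231/(0.0768)²
  = 2244.8/0.037600 − 39164 = 59702 − 39164 = 20538 kPa
Z = PV_m/(RT) = (20538)(0.0768)/((8.314)(270)) = 1577.3/2244.8 = 0.7026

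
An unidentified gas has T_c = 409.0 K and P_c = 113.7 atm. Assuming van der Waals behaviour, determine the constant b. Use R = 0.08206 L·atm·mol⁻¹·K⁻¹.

b ≈ 0.03690 L/mol

From T_c = 8a/(27Rb) and P_c = a/(27b²): b = R T_c/(8 P_c).
b = (0.08206)(409.0)/(8×113.7) = 33.563/909.60 = 0.03690 L/mol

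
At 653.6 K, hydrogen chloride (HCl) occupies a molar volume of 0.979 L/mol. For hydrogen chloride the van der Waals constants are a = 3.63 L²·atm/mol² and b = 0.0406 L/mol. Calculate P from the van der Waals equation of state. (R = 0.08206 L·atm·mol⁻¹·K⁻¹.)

P ≈ 53.37 atm

P = RT/(V_m − b) − a/V_m²
RT/(V_m − b) = (0.08206)(653.6)/(0.979 − 0.0406) = 53.634/0.93840 = 57.155 atm
a/V_m² = 3.63/(0.979)² = 3.7874 atm
P = 57.155 − 3.7874 = 53.37 atm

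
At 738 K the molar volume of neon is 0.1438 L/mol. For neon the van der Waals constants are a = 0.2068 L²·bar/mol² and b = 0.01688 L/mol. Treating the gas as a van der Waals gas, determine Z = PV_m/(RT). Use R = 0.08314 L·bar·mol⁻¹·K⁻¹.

P = RT/(V_m − b) − a/V_m² = (0.08314)(738)/(0.1438 − 0.01688) − 0.2068/(0.1438)²
  = 61.357/0.12692 − 10.001 = 483.43 − 10.001 = 473.43 bar
Z = PV_m/(RT) = (473.43)(0.1438)/((0.08314)(738)) = 68.079/61.357 = 1.110

Z ≈ 1.110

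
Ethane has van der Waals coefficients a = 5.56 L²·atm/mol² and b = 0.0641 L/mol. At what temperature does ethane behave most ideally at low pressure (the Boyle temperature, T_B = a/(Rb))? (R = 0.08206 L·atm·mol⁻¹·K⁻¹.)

For a van der Waals gas the second virial coefficient B₂ = b − a/(RT) vanishes at T_B = a/(Rb).
T_B = 5.56/(0.08206×0.0641) = 5.56/0.0052600 = 1057 K

T_B ≈ 1057 K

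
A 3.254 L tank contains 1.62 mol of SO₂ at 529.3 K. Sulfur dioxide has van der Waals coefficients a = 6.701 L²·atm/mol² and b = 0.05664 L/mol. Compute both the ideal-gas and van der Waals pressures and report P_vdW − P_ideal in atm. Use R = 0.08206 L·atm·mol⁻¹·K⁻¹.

Ideal: P_ideal = nRT/V = (1.62)(0.08206)(529.3)/3.254 = 21.6237 atm
vdW: P = nRT/(V − nb) − a n²/V² = 70.3637/3.16224 − 17.5861/10.5885 = 22.2512 − 1.66087 = 20.5903 atm
ΔP = 20.5903 − 21.6237 = -1.033 atm

ΔP ≈ -1.033 atm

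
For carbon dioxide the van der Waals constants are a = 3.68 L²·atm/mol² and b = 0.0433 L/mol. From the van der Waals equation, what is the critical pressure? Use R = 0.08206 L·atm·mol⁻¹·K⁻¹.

For a van der Waals gas, P_c = a/(27b²).
P_c = 3.68/(27×(0.0433)²) = 3.68/0.050622 = 72.70 atm

P_c ≈ 72.70 atm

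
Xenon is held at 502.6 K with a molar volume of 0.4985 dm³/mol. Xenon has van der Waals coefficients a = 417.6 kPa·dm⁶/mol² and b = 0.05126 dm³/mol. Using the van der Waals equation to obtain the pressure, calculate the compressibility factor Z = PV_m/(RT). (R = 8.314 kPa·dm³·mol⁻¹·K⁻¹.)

P = RT/(V_m − b) − a/V_m² = (8.314)(502.6)/(0.4985 − 0.05126) − 417.6/(0.4985)²
  = 4178.6/0.44724 − 1680.5 = 9343.1 − 1680.5 = 7662.6 kPa
Z = PV_m/(RT) = (7662.6)(0.4985)/((8.314)(502.6)) = 3819.8/4178.6 = 0.9141

Z ≈ 0.9141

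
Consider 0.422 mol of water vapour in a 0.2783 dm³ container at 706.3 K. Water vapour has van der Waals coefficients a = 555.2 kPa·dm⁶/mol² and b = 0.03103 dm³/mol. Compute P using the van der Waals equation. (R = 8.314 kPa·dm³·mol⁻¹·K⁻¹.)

P = nRT/(V − nb) − a n²/V²
nRT/(V − nb) = (0.422)(8.314)(706.3)/(0.2783 − 0.422×0.03103) = 2478.1/0.26521 = 9343.9 kPa
a n²/V² = (555.2)(0.422)²/(0.2783)² = 1276.6 kPa
P = 9343.9 − 1276.6 = 8067 kPa

P ≈ 8067 kPa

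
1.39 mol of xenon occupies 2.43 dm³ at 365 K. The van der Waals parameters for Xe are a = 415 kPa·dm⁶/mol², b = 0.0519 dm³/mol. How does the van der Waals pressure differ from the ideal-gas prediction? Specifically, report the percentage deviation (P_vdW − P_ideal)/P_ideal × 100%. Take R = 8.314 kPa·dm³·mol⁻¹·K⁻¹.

Ideal: P_ideal = nRT/V = (1.39)(8.314)(365)/2.43 = 1735.85 kPa
vdW: P = nRT/(V − nb) − a n²/V² = 4218.11/2.35786 − 801.822/5.90490 = 1788.96 − 135.789 = 1653.17 kPa
% deviation = (1653.17 − 1735.85)/1735.85 × 100% = -4.76%

-4.76 %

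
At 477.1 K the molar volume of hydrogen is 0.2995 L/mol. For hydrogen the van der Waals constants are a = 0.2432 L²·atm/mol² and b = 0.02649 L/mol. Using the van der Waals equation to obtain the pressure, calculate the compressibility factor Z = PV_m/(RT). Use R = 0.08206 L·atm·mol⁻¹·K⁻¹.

Z ≈ 1.076

P = RT/(V_m − b) − a/V_m² = (0.08206)(477.1)/(0.2995 − 0.02649) − 0.2432/(0.2995)²
  = 39.151/0.27301 − 2.7113 = 143.41 − 2.7113 = 140.70 atm
Z = PV_m/(RT) = (140.70)(0.2995)/((0.08206)(477.1)) = 42.140/39.151 = 1.076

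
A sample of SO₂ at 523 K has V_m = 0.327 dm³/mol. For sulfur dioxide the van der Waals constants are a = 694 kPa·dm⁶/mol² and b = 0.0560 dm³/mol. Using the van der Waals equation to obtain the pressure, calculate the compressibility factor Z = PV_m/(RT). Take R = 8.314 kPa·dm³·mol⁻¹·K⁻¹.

P = RT/(V_m − b) − a/V_m² = (8.314)(523)/(0.327 − 0.0560) − 694/(0.327)²
  = 4348.2/0.27100 − 6490.3 = 16045 − 6490.3 = 9555 kPa
Z = PV_m/(RT) = (9555)(0.327)/((8.314)(523)) = 3124.5/4348.2 = 0.7186

Z ≈ 0.7186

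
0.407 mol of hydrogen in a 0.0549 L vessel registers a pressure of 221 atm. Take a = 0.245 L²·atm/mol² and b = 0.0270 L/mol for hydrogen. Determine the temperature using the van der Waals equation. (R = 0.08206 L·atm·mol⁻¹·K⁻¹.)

T = (P + a n²/V²)(V − nb)/(nR)
P + a n²/V² = 221 + (0.245)(0.407)²/(0.0549)² = 234.47 atm
V − nb = 0.0549 − (0.407)(0.0270) = 0.043911 L
T = (234.47)(0.043911)/((0.407)(0.08206)) = 308.3 K

T ≈ 308.3 K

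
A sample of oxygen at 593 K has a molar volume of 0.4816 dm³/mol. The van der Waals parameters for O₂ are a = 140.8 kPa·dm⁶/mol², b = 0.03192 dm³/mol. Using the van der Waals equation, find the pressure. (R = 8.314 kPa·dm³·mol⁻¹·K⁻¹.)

P ≈ 10357 kPa

P = RT/(V_m − b) − a/V_m²
RT/(V_m − b) = (8.314)(593)/(0.4816 − 0.03192) = 4930.2/0.44968 = 10964 kPa
a/V_m² = 140.8/(0.4816)² = 607.06 kPa
P = 10964 − 607.06 = 10357 kPa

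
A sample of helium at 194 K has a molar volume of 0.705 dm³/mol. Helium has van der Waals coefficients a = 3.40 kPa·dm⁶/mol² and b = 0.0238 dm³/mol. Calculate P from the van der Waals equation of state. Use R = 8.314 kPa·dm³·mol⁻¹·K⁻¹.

P = RT/(V_m − b) − a/V_m²
RT/(V_m − b) = (8.314)(194)/(0.705 − 0.0238) = 1612.9/0.68120 = 2367.7 kPa
a/V_m² = 3.40/(0.705)² = 6.8407 kPa
P = 2367.7 − 6.8407 = 2361 kPa

P ≈ 2361 kPa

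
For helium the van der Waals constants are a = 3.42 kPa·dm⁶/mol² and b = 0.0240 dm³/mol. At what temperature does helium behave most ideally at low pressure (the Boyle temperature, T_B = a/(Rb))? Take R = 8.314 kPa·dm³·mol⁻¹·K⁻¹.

For a van der Waals gas the second virial coefficient B₂ = b − a/(RT) vanishes at T_B = a/(Rb).
T_B = 3.42/(8.314×0.0240) = 3.42/0.19954 = 17.14 K

T_B ≈ 17.14 K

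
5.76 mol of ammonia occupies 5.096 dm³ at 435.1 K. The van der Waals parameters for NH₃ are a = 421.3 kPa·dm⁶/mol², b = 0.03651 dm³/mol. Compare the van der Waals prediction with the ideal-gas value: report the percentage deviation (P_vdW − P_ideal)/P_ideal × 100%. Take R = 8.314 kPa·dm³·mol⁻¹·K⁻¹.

-8.86 %

Ideal: P_ideal = nRT/V = (5.76)(8.314)(435.1)/5.096 = 4088.77 kPa
vdW: P = nRT/(V − nb) − a n²/V² = 20836.3/4.88570 − 13977.7/25.9692 = 4264.75 − 538.241 = 3726.51 kPa
% deviation = (3726.51 − 4088.77)/4088.77 × 100% = -8.86%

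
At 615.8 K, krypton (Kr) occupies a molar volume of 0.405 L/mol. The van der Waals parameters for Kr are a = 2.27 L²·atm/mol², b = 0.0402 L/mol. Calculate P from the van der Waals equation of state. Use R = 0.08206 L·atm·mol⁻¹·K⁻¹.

P = RT/(V_m − b) − a/V_m²
RT/(V_m − b) = (0.08206)(615.8)/(0.405 − 0.0402) = 50.533/0.36480 = 138.52 atm
a/V_m² = 2.27/(0.405)² = 13.839 atm
P = 138.52 − 13.839 = 124.7 atm

P ≈ 124.7 atm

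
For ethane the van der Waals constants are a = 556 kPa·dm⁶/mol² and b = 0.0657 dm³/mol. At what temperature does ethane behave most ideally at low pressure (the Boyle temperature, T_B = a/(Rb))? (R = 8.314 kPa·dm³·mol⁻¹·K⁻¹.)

For a van der Waals gas the second virial coefficient B₂ = b − a/(RT) vanishes at T_B = a/(Rb).
T_B = 556/(8.314×0.0657) = 556/0.54623 = 1018 K

T_B ≈ 1018 K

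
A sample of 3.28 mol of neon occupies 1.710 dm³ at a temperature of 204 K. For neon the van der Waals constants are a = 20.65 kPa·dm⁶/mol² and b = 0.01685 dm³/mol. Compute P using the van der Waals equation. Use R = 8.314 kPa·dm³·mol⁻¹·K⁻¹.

P ≈ 3286 kPa

P = nRT/(V − nb) − a n²/V²
nRT/(V − nb) = (3.28)(8.314)(204)/(1.710 − 3.28×0.01685) = 5563.1/1.6547 = 3362.0 kPa
a n²/V² = (20.65)(3.28)²/(1.710)² = 75.976 kPa
P = 3362.0 − 75.976 = 3286 kPa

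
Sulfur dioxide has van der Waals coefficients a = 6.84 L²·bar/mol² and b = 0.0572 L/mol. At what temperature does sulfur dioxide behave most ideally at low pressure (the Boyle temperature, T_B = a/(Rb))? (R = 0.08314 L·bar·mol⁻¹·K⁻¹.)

For a van der Waals gas the second virial coefficient B₂ = b − a/(RT) vanishes at T_B = a/(Rb).
T_B = 6.84/(0.08314×0.0572) = 6.84/0.0047556 = 1438 K

T_B ≈ 1438 K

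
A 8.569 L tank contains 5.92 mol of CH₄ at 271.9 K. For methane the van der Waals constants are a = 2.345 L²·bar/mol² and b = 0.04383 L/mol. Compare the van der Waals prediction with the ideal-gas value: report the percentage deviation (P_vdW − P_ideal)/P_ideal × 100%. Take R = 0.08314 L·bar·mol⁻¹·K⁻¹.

Ideal: P_ideal = nRT/V = (5.92)(0.08314)(271.9)/8.569 = 15.6175 bar
vdW: P = nRT/(V − nb) − a n²/V² = 133.826/8.30953 − 82.1838/73.4278 = 16.1051 − 1.11925 = 14.9859 bar
% deviation = (14.9859 − 15.6175)/15.6175 × 100% = -4.04%

-4.04 %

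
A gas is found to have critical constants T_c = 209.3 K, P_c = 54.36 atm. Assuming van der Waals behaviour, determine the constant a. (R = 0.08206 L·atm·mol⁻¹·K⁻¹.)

a ≈ 2.289 L²·atm/mol²

From T_c = 8a/(27Rb) and P_c = a/(27b²): a = 27 R² T_c²/(64 P_c).
a = 27×(0.08206)²×(209.3)²/(64×54.36) = 7964.6/3479.0 = 2.289 L²·atm/mol²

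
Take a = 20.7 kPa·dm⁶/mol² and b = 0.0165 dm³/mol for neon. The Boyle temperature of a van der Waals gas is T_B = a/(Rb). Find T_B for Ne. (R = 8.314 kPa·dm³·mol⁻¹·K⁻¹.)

For a van der Waals gas the second virial coefficient B₂ = b − a/(RT) vanishes at T_B = a/(Rb).
T_B = 20.7/(8.314×0.0165) = 20.7/0.13718 = 150.9 K

T_B ≈ 150.9 K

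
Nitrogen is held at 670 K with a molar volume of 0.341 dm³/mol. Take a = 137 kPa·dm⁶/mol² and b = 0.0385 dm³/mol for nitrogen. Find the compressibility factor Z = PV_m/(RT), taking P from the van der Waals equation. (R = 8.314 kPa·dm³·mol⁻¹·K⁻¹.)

Z ≈ 1.055

P = RT/(V_m − b) − a/V_m² = (8.314)(670)/(0.341 − 0.0385) − 137/(0.341)²
  = 5570.4/0.30250 − 1178.2 = 18415 − 1178.2 = 17237 kPa
Z = PV_m/(RT) = (17237)(0.341)/((8.314)(670)) = 5877.8/5570.4 = 1.055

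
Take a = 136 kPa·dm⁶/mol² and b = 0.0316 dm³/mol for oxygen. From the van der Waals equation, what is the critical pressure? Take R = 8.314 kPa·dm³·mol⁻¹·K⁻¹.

P_c ≈ 5044 kPa

For a van der Waals gas, P_c = a/(27b²).
P_c = 136/(27×(0.0316)²) = 136/0.026961 = 5044 kPa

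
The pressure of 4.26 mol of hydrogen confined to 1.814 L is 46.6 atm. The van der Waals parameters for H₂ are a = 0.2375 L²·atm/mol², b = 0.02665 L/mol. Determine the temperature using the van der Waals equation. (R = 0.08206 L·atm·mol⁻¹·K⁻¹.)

T ≈ 233.1 K

T = (P + a n²/V²)(V − nb)/(nR)
P + a n²/V² = 46.6 + (0.2375)(4.26)²/(1.814)² = 47.910 atm
V − nb = 1.814 − (4.26)(0.02665) = 1.7005 L
T = (47.910)(1.7005)/((4.26)(0.08206)) = 233.1 K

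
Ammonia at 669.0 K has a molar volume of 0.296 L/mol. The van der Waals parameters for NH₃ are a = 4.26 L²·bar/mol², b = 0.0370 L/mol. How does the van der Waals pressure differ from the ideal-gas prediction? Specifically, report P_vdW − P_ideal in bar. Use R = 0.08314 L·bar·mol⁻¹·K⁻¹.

Ideal: P_ideal = RT/V_m = (0.08314)(669.0)/0.296 = 187.908 bar
vdW: P = RT/(V_m − b) − a/V_m² = 55.6207/0.259000 − 4.26/0.0876160 = 214.752 − 48.6213 = 166.131 bar
ΔP = 166.131 − 187.908 = -21.78 bar

ΔP ≈ -21.78 bar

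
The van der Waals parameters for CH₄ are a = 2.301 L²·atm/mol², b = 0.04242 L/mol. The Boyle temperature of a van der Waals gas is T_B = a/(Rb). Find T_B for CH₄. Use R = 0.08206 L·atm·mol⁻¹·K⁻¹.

For a van der Waals gas the second virial coefficient B₂ = b − a/(RT) vanishes at T_B = a/(Rb).
T_B = 2.301/(0.08206×0.04242) = 2.301/0.0034810 = 661.0 K

T_B ≈ 661.0 K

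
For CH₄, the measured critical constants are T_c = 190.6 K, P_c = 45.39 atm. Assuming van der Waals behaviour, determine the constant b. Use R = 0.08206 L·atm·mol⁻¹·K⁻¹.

From T_c = 8a/(27Rb) and P_c = a/(27b²): b = R T_c/(8 P_c).
b = (0.08206)(190.6)/(8×45.39) = 15.641/363.12 = 0.04307 L/mol

b ≈ 0.04307 L/mol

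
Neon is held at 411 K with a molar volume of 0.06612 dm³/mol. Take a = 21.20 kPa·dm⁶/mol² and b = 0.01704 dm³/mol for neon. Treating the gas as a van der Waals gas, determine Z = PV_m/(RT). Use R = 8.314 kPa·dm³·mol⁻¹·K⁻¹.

Z ≈ 1.253

P = RT/(V_m − b) − a/V_m² = (8.314)(411)/(0.06612 − 0.01704) − 21.20/(0.06612)²
  = 3417.1/0.049080 − 4849.2 = 69623 − 4849.2 = 64774 kPa
Z = PV_m/(RT) = (64774)(0.06612)/((8.314)(411)) = 4282.9/3417.1 = 1.253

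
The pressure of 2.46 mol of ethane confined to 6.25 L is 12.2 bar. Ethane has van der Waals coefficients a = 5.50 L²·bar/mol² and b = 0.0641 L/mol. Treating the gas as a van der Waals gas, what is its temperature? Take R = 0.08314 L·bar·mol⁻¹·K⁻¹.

T ≈ 388.8 K

T = (P + a n²/V²)(V − nb)/(nR)
P + a n²/V² = 12.2 + (5.50)(2.46)²/(6.25)² = 13.052 bar
V − nb = 6.25 − (2.46)(0.0641) = 6.0923 L
T = (13.052)(6.0923)/((2.46)(0.08314)) = 388.8 K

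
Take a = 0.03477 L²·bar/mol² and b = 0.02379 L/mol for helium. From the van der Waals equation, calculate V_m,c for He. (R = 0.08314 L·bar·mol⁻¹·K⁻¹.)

For a van der Waals gas, V_m,c = 3b.
V_m,c = 3×0.02379 = 0.07137 L/mol

V_m,c ≈ 0.07137 L/mol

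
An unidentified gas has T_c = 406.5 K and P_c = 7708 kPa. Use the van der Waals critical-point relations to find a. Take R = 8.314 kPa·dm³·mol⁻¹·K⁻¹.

From T_c = 8a/(27Rb) and P_c = a/(27b²): a = 27 R² T_c²/(64 P_c).
a = 27×(8.314)²×(406.5)²/(64×7708) = 308393279/493312 = 625.1 kPa·dm⁶/mol²

a ≈ 625.1 kPa·dm⁶/mol²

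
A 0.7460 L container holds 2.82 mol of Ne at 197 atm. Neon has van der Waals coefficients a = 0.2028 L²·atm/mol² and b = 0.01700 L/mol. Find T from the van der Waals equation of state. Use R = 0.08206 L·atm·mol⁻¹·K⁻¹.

T ≈ 603.0 K

T = (P + a n²/V²)(V − nb)/(nR)
P + a n²/V² = 197 + (0.2028)(2.82)²/(0.7460)² = 199.90 atm
V − nb = 0.7460 − (2.82)(0.01700) = 0.69806 L
T = (199.90)(0.69806)/((2.82)(0.08206)) = 603.0 K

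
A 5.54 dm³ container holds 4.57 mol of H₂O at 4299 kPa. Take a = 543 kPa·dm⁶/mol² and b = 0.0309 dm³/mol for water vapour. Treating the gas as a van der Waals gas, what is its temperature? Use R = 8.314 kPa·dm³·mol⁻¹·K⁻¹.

T = (P + a n²/V²)(V − nb)/(nR)
P + a n²/V² = 4299 + (543)(4.57)²/(5.54)² = 4668.5 kPa
V − nb = 5.54 − (4.57)(0.0309) = 5.3988 dm³
T = (4668.5)(5.3988)/((4.57)(8.314)) = 663.4 K

T ≈ 663.4 K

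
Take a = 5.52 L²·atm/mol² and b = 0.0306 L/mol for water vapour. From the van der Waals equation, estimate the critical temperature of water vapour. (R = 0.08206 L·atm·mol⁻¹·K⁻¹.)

For a van der Waals gas, T_c = 8a/(27Rb).
T_c = 8×5.52/(27×0.08206×0.0306) = 44.160/0.067798 = 651.3 K

T_c ≈ 651.3 K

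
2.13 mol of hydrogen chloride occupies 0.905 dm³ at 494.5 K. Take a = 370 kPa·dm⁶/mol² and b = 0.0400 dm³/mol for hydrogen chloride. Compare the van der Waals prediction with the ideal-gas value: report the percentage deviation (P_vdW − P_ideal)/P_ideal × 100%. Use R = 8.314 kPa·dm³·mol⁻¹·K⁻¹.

Ideal: P_ideal = nRT/V = (2.13)(8.314)(494.5)/0.905 = 9676.26 kPa
vdW: P = nRT/(V − nb) − a n²/V² = 8757.01/0.819800 − 1678.65/0.819025 = 10681.9 − 2049.57 = 8632.3 kPa
% deviation = (8632.3 − 9676.26)/9676.26 × 100% = -10.79%

-10.79 %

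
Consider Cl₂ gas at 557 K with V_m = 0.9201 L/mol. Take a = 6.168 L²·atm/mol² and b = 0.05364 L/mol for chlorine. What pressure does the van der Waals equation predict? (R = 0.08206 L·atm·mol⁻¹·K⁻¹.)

P = RT/(V_m − b) − a/V_m²
RT/(V_m − b) = (0.08206)(557)/(0.9201 − 0.05364) = 45.707/0.86646 = 52.751 atm
a/V_m² = 6.168/(0.9201)² = 7.2858 atm
P = 52.751 − 7.2858 = 45.47 atm

P ≈ 45.47 atm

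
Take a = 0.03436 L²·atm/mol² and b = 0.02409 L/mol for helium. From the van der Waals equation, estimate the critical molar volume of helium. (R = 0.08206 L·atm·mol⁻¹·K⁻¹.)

For a van der Waals gas, V_m,c = 3b.
V_m,c = 3×0.02409 = 0.07227 L/mol

V_m,c ≈ 0.07227 L/mol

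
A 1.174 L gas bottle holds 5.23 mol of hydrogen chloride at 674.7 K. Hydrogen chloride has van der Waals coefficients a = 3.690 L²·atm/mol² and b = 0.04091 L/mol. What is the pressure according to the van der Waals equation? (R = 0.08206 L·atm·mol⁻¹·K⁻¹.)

P = nRT/(V − nb) − a n²/V²
nRT/(V − nb) = (5.23)(0.08206)(674.7)/(1.174 − 5.23×0.04091) = 289.56/0.96004 = 301.61 atm
a n²/V² = (3.690)(5.23)²/(1.174)² = 73.231 atm
P = 301.61 − 73.231 = 228.4 atm

P ≈ 228.4 atm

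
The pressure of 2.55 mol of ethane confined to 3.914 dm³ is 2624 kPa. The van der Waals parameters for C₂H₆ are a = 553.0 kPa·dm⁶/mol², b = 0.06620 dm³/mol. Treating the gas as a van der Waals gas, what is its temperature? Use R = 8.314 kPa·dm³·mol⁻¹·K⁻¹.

T = (P + a n²/V²)(V − nb)/(nR)
P + a n²/V² = 2624 + (553.0)(2.55)²/(3.914)² = 2858.7 kPa
V − nb = 3.914 − (2.55)(0.06620) = 3.7452 dm³
T = (2858.7)(3.7452)/((2.55)(8.314)) = 505.0 K

T ≈ 505.0 K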